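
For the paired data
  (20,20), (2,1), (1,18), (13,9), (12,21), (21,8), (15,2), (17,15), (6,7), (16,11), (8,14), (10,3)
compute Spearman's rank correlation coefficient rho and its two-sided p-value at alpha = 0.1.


Step 1: Rank x and y separately (midranks; no ties here).
rank(x): 20->11, 2->2, 1->1, 13->7, 12->6, 21->12, 15->8, 17->10, 6->3, 16->9, 8->4, 10->5
rank(y): 20->11, 1->1, 18->10, 9->6, 21->12, 8->5, 2->2, 15->9, 7->4, 11->7, 14->8, 3->3
Step 2: d_i = R_x(i) - R_y(i); compute d_i^2.
  (11-11)^2=0, (2-1)^2=1, (1-10)^2=81, (7-6)^2=1, (6-12)^2=36, (12-5)^2=49, (8-2)^2=36, (10-9)^2=1, (3-4)^2=1, (9-7)^2=4, (4-8)^2=16, (5-3)^2=4
sum(d^2) = 230.
Step 3: rho = 1 - 6*230 / (12*(12^2 - 1)) = 1 - 1380/1716 = 0.195804.
Step 4: Under H0, t = rho * sqrt((n-2)/(1-rho^2)) = 0.6314 ~ t(10).
Step 5: Two-sided p-value from the t-distribution with 10 df = 0.541936.
Step 6: alpha = 0.1. fail to reject H0.

rho = 0.1958, p = 0.541936, fail to reject H0 at alpha = 0.1.


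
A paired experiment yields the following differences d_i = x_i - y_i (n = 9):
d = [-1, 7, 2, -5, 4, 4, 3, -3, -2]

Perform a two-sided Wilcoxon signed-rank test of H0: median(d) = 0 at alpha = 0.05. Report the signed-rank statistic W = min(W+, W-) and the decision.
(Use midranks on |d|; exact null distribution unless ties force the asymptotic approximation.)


Step 1: Drop any zero differences (none here) and take |d_i|.
|d| = [1, 7, 2, 5, 4, 4, 3, 3, 2]
Step 2: Midrank |d_i| (ties get averaged ranks).
ranks: |1|->1, |7|->9, |2|->2.5, |5|->8, |4|->6.5, |4|->6.5, |3|->4.5, |3|->4.5, |2|->2.5
Step 3: Attach original signs; sum ranks with positive sign and with negative sign.
W+ = 9 + 2.5 + 6.5 + 6.5 + 4.5 = 29
W- = 1 + 8 + 4.5 + 2.5 = 16
(Check: W+ + W- = 45 should equal n(n+1)/2 = 45.)
Step 4: Test statistic W = min(W+, W-) = 16.
Step 5: Ties in |d|, so use the tie-corrected normal approximation.
        E[W] = n(n+1)/4 = 9*10/4 = 22.5.
        Tie groups: |d|=2 (t=2), |d|=3 (t=2), |d|=4 (t=2); sum(t^3 - t) = 18.
        Var[W] = n(n+1)(2n+1)/24 - sum(t^3-t)/48 = 1710/24 - 18/48 = 70.875.
        z = (W - E[W]) / sqrt(Var[W]) = (16 - 22.5) / 8.4187 = -0.7721.
        Two-sided p = 2*Phi(z) = 0.440062.
Step 6: alpha = 0.05. fail to reject H0.

W+ = 29, W- = 16, W = min = 16, p = 0.440062, fail to reject H0.


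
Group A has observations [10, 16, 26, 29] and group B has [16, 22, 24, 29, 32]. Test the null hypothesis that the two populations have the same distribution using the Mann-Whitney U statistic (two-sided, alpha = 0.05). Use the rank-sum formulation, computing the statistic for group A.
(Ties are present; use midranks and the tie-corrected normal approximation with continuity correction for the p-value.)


Step 1: Combine and sort all 9 observations; assign midranks.
sorted (value, group): (10,X), (16,X), (16,Y), (22,Y), (24,Y), (26,X), (29,X), (29,Y), (32,Y)
ranks: 10->1, 16->2.5, 16->2.5, 22->4, 24->5, 26->6, 29->7.5, 29->7.5, 32->9
Step 2: Rank sum for X: R1 = 1 + 2.5 + 6 + 7.5 = 17.
Step 3: U_X = R1 - n1(n1+1)/2 = 17 - 4*5/2 = 17 - 10 = 7.
       U_Y = n1*n2 - U_X = 20 - 7 = 13.
Step 4: Ties are present, so use the tie-corrected normal approximation (with continuity correction) for the p-value.
Step 5: p-value = 0.536878; compare to alpha = 0.05. fail to reject H0.

U_X = 7, p = 0.536878, fail to reject H0 at alpha = 0.05.


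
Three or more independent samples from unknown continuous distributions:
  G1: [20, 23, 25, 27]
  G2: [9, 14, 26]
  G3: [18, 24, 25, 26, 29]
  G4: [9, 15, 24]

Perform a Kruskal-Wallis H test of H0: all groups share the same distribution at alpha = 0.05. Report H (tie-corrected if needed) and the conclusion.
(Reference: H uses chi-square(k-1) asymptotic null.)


Step 1: Combine all N = 15 observations and assign midranks.
sorted (value, group, rank): (9,G2,1.5), (9,G4,1.5), (14,G2,3), (15,G4,4), (18,G3,5), (20,G1,6), (23,G1,7), (24,G3,8.5), (24,G4,8.5), (25,G1,10.5), (25,G3,10.5), (26,G2,12.5), (26,G3,12.5), (27,G1,14), (29,G3,15)
Step 2: Sum ranks within each group.
R_1 = 37.5 (n_1 = 4)
R_2 = 17 (n_2 = 3)
R_3 = 51.5 (n_3 = 5)
R_4 = 14 (n_4 = 3)
Step 3: H = 12/(N(N+1)) * sum(R_i^2/n_i) - 3(N+1)
     = 12/(15*16) * (37.5^2/4 + 17^2/3 + 51.5^2/5 + 14^2/3) - 3*16
     = 0.050000 * 1043.68 - 48
     = 4.183958.
Step 4: Ties present; correction factor C = 1 - 24/(15^3 - 15) = 0.992857. Corrected H = 4.183958 / 0.992857 = 4.214059.
Step 5: Under H0, H ~ chi^2(3); p-value = 0.239258.
Step 6: alpha = 0.05. fail to reject H0.

H = 4.2141, df = 3, p = 0.239258, fail to reject H0.


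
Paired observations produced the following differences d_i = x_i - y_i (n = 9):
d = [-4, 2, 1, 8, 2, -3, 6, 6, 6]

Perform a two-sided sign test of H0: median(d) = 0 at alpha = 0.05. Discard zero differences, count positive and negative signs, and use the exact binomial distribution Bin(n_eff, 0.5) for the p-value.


Step 1: Discard zero differences. Original n = 9; n_eff = number of nonzero differences = 9.
Nonzero differences (with sign): -4, +2, +1, +8, +2, -3, +6, +6, +6
Step 2: Count signs: positive = 7, negative = 2.
Step 3: Under H0: P(positive) = 0.5, so the number of positives S ~ Bin(9, 0.5).
Step 4: Two-sided exact p-value = sum of Bin(9,0.5) probabilities at or below the observed probability = 0.179688.
Step 5: alpha = 0.05. fail to reject H0.

n_eff = 9, pos = 7, neg = 2, p = 0.179688, fail to reject H0.


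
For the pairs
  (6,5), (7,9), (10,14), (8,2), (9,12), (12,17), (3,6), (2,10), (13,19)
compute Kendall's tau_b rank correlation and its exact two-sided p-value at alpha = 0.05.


Step 1: Enumerate the 36 unordered pairs (i,j) with i<j and classify each by sign(x_j-x_i) * sign(y_j-y_i).
  (1,2):dx=+1,dy=+4->C; (1,3):dx=+4,dy=+9->C; (1,4):dx=+2,dy=-3->D; (1,5):dx=+3,dy=+7->C
  (1,6):dx=+6,dy=+12->C; (1,7):dx=-3,dy=+1->D; (1,8):dx=-4,dy=+5->D; (1,9):dx=+7,dy=+14->C
  (2,3):dx=+3,dy=+5->C; (2,4):dx=+1,dy=-7->D; (2,5):dx=+2,dy=+3->C; (2,6):dx=+5,dy=+8->C
  (2,7):dx=-4,dy=-3->C; (2,8):dx=-5,dy=+1->D; (2,9):dx=+6,dy=+10->C; (3,4):dx=-2,dy=-12->C
  (3,5):dx=-1,dy=-2->C; (3,6):dx=+2,dy=+3->C; (3,7):dx=-7,dy=-8->C; (3,8):dx=-8,dy=-4->C
  (3,9):dx=+3,dy=+5->C; (4,5):dx=+1,dy=+10->C; (4,6):dx=+4,dy=+15->C; (4,7):dx=-5,dy=+4->D
  (4,8):dx=-6,dy=+8->D; (4,9):dx=+5,dy=+17->C; (5,6):dx=+3,dy=+5->C; (5,7):dx=-6,dy=-6->C
  (5,8):dx=-7,dy=-2->C; (5,9):dx=+4,dy=+7->C; (6,7):dx=-9,dy=-11->C; (6,8):dx=-10,dy=-7->C
  (6,9):dx=+1,dy=+2->C; (7,8):dx=-1,dy=+4->D; (7,9):dx=+10,dy=+13->C; (8,9):dx=+11,dy=+9->C
Step 2: C = 28, D = 8, total pairs = 36.
Step 3: tau = (C - D)/(n(n-1)/2) = (28 - 8)/36 = 0.555556.
Step 4: Exact two-sided p-value (enumerate n! = 362880 permutations of y under H0): p = 0.044615.
Step 5: alpha = 0.05. reject H0.

tau_b = 0.5556 (C=28, D=8), p = 0.044615, reject H0.


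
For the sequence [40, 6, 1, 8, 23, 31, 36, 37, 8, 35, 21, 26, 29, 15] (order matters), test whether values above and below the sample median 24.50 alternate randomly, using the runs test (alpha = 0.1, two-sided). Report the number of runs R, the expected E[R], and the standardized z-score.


Step 1: Compute median = 24.50; label A = above, B = below.
Labels in order: ABBBBAAABABAAB  (n_A = 7, n_B = 7)
Step 2: Count runs R = 8.
Step 3: Under H0 (random ordering), E[R] = 2*n_A*n_B/(n_A+n_B) + 1 = 2*7*7/14 + 1 = 8.0000.
        Var[R] = 2*n_A*n_B*(2*n_A*n_B - n_A - n_B) / ((n_A+n_B)^2 * (n_A+n_B-1)) = 8232/2548 = 3.2308.
        SD[R] = 1.7974.
Step 4: R = E[R], so z = 0 with no continuity correction.
Step 5: Two-sided p-value via normal approximation = 2*(1 - Phi(|z|)) = 1.000000.
Step 6: alpha = 0.1. fail to reject H0.

R = 8, z = 0.0000, p = 1.000000, fail to reject H0.


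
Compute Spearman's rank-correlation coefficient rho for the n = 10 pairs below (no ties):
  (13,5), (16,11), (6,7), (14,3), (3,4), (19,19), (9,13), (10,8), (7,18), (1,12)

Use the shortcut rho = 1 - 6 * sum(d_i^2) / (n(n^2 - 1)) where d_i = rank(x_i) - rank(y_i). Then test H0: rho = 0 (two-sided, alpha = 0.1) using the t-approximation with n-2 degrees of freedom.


Step 1: Rank x and y separately (midranks; no ties here).
rank(x): 13->7, 16->9, 6->3, 14->8, 3->2, 19->10, 9->5, 10->6, 7->4, 1->1
rank(y): 5->3, 11->6, 7->4, 3->1, 4->2, 19->10, 13->8, 8->5, 18->9, 12->7
Step 2: d_i = R_x(i) - R_y(i); compute d_i^2.
  (7-3)^2=16, (9-6)^2=9, (3-4)^2=1, (8-1)^2=49, (2-2)^2=0, (10-10)^2=0, (5-8)^2=9, (6-5)^2=1, (4-9)^2=25, (1-7)^2=36
sum(d^2) = 146.
Step 3: rho = 1 - 6*146 / (10*(10^2 - 1)) = 1 - 876/990 = 0.115152.
Step 4: Under H0, t = rho * sqrt((n-2)/(1-rho^2)) = 0.3279 ~ t(8).
Step 5: Two-sided p-value from the t-distribution with 8 df = 0.751420.
Step 6: alpha = 0.1. fail to reject H0.

rho = 0.1152, p = 0.751420, fail to reject H0 at alpha = 0.1.


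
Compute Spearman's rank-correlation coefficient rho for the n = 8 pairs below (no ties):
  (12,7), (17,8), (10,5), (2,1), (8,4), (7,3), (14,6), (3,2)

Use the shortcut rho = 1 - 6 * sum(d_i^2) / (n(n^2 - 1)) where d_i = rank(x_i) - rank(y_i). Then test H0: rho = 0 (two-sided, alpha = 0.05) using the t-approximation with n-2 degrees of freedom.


Step 1: Rank x and y separately (midranks; no ties here).
rank(x): 12->6, 17->8, 10->5, 2->1, 8->4, 7->3, 14->7, 3->2
rank(y): 7->7, 8->8, 5->5, 1->1, 4->4, 3->3, 6->6, 2->2
Step 2: d_i = R_x(i) - R_y(i); compute d_i^2.
  (6-7)^2=1, (8-8)^2=0, (5-5)^2=0, (1-1)^2=0, (4-4)^2=0, (3-3)^2=0, (7-6)^2=1, (2-2)^2=0
sum(d^2) = 2.
Step 3: rho = 1 - 6*2 / (8*(8^2 - 1)) = 1 - 12/504 = 0.976190.
Step 4: Under H0, t = rho * sqrt((n-2)/(1-rho^2)) = 11.0235 ~ t(6).
Step 5: Two-sided p-value from the t-distribution with 6 df = 0.000033.
Step 6: alpha = 0.05. reject H0.

rho = 0.9762, p = 0.000033, reject H0 at alpha = 0.05.


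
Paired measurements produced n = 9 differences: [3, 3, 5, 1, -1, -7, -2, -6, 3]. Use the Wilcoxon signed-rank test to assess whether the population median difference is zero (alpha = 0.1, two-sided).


Step 1: Drop any zero differences (none here) and take |d_i|.
|d| = [3, 3, 5, 1, 1, 7, 2, 6, 3]
Step 2: Midrank |d_i| (ties get averaged ranks).
ranks: |3|->5, |3|->5, |5|->7, |1|->1.5, |1|->1.5, |7|->9, |2|->3, |6|->8, |3|->5
Step 3: Attach original signs; sum ranks with positive sign and with negative sign.
W+ = 5 + 5 + 7 + 1.5 + 5 = 23.5
W- = 1.5 + 9 + 3 + 8 = 21.5
(Check: W+ + W- = 45 should equal n(n+1)/2 = 45.)
Step 4: Test statistic W = min(W+, W-) = 21.5.
Step 5: Ties in |d|, so use the tie-corrected normal approximation.
        E[W] = n(n+1)/4 = 9*10/4 = 22.5.
        Tie groups: |d|=1 (t=2), |d|=3 (t=3); sum(t^3 - t) = 30.
        Var[W] = n(n+1)(2n+1)/24 - sum(t^3-t)/48 = 1710/24 - 30/48 = 70.625.
        z = (W - E[W]) / sqrt(Var[W]) = (21.5 - 22.5) / 8.4039 = -0.1190.
        Two-sided p = 2*Phi(z) = 0.905281.
Step 6: alpha = 0.1. fail to reject H0.

W+ = 23.5, W- = 21.5, W = min = 21.5, p = 0.905281, fail to reject H0.


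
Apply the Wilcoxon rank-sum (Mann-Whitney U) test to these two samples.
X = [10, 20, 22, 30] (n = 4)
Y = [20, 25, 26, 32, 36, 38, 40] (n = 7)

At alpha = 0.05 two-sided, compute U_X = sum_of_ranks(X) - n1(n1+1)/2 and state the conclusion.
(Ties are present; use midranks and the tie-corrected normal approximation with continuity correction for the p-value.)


Step 1: Combine and sort all 11 observations; assign midranks.
sorted (value, group): (10,X), (20,X), (20,Y), (22,X), (25,Y), (26,Y), (30,X), (32,Y), (36,Y), (38,Y), (40,Y)
ranks: 10->1, 20->2.5, 20->2.5, 22->4, 25->5, 26->6, 30->7, 32->8, 36->9, 38->10, 40->11
Step 2: Rank sum for X: R1 = 1 + 2.5 + 4 + 7 = 14.5.
Step 3: U_X = R1 - n1(n1+1)/2 = 14.5 - 4*5/2 = 14.5 - 10 = 4.5.
       U_Y = n1*n2 - U_X = 28 - 4.5 = 23.5.
Step 4: Ties are present, so use the tie-corrected normal approximation (with continuity correction) for the p-value.
Step 5: p-value = 0.088247; compare to alpha = 0.05. fail to reject H0.

U_X = 4.5, p = 0.088247, fail to reject H0 at alpha = 0.05.


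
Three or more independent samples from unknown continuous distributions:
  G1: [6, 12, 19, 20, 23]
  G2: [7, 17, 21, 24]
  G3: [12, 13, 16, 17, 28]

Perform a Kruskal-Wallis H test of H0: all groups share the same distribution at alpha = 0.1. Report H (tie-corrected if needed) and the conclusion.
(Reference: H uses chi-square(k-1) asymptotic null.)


Step 1: Combine all N = 14 observations and assign midranks.
sorted (value, group, rank): (6,G1,1), (7,G2,2), (12,G1,3.5), (12,G3,3.5), (13,G3,5), (16,G3,6), (17,G2,7.5), (17,G3,7.5), (19,G1,9), (20,G1,10), (21,G2,11), (23,G1,12), (24,G2,13), (28,G3,14)
Step 2: Sum ranks within each group.
R_1 = 35.5 (n_1 = 5)
R_2 = 33.5 (n_2 = 4)
R_3 = 36 (n_3 = 5)
Step 3: H = 12/(N(N+1)) * sum(R_i^2/n_i) - 3(N+1)
     = 12/(14*15) * (35.5^2/5 + 33.5^2/4 + 36^2/5) - 3*15
     = 0.057143 * 791.812 - 45
     = 0.246429.
Step 4: Ties present; correction factor C = 1 - 12/(14^3 - 14) = 0.995604. Corrected H = 0.246429 / 0.995604 = 0.247517.
Step 5: Under H0, H ~ chi^2(2); p-value = 0.883593.
Step 6: alpha = 0.1. fail to reject H0.

H = 0.2475, df = 2, p = 0.883593, fail to reject H0.


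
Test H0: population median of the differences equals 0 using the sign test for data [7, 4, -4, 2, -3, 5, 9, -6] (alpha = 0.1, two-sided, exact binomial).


Step 1: Discard zero differences. Original n = 8; n_eff = number of nonzero differences = 8.
Nonzero differences (with sign): +7, +4, -4, +2, -3, +5, +9, -6
Step 2: Count signs: positive = 5, negative = 3.
Step 3: Under H0: P(positive) = 0.5, so the number of positives S ~ Bin(8, 0.5).
Step 4: Two-sided exact p-value = sum of Bin(8,0.5) probabilities at or below the observed probability = 0.726562.
Step 5: alpha = 0.1. fail to reject H0.

n_eff = 8, pos = 5, neg = 3, p = 0.726562, fail to reject H0.


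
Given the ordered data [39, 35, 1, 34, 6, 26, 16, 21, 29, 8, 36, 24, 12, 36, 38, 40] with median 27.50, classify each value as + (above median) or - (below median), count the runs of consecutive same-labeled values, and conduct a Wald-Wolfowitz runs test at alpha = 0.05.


Step 1: Compute median = 27.50; label A = above, B = below.
Labels in order: AABABBBBABABBAAA  (n_A = 8, n_B = 8)
Step 2: Count runs R = 9.
Step 3: Under H0 (random ordering), E[R] = 2*n_A*n_B/(n_A+n_B) + 1 = 2*8*8/16 + 1 = 9.0000.
        Var[R] = 2*n_A*n_B*(2*n_A*n_B - n_A - n_B) / ((n_A+n_B)^2 * (n_A+n_B-1)) = 14336/3840 = 3.7333.
        SD[R] = 1.9322.
Step 4: R = E[R], so z = 0 with no continuity correction.
Step 5: Two-sided p-value via normal approximation = 2*(1 - Phi(|z|)) = 1.000000.
Step 6: alpha = 0.05. fail to reject H0.

R = 9, z = 0.0000, p = 1.000000, fail to reject H0.


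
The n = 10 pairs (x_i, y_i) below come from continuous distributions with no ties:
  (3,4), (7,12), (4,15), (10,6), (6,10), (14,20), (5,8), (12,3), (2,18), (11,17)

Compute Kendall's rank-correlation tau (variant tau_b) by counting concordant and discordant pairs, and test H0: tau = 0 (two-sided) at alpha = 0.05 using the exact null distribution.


Step 1: Enumerate the 45 unordered pairs (i,j) with i<j and classify each by sign(x_j-x_i) * sign(y_j-y_i).
  (1,2):dx=+4,dy=+8->C; (1,3):dx=+1,dy=+11->C; (1,4):dx=+7,dy=+2->C; (1,5):dx=+3,dy=+6->C
  (1,6):dx=+11,dy=+16->C; (1,7):dx=+2,dy=+4->C; (1,8):dx=+9,dy=-1->D; (1,9):dx=-1,dy=+14->D
  (1,10):dx=+8,dy=+13->C; (2,3):dx=-3,dy=+3->D; (2,4):dx=+3,dy=-6->D; (2,5):dx=-1,dy=-2->C
  (2,6):dx=+7,dy=+8->C; (2,7):dx=-2,dy=-4->C; (2,8):dx=+5,dy=-9->D; (2,9):dx=-5,dy=+6->D
  (2,10):dx=+4,dy=+5->C; (3,4):dx=+6,dy=-9->D; (3,5):dx=+2,dy=-5->D; (3,6):dx=+10,dy=+5->C
  (3,7):dx=+1,dy=-7->D; (3,8):dx=+8,dy=-12->D; (3,9):dx=-2,dy=+3->D; (3,10):dx=+7,dy=+2->C
  (4,5):dx=-4,dy=+4->D; (4,6):dx=+4,dy=+14->C; (4,7):dx=-5,dy=+2->D; (4,8):dx=+2,dy=-3->D
  (4,9):dx=-8,dy=+12->D; (4,10):dx=+1,dy=+11->C; (5,6):dx=+8,dy=+10->C; (5,7):dx=-1,dy=-2->C
  (5,8):dx=+6,dy=-7->D; (5,9):dx=-4,dy=+8->D; (5,10):dx=+5,dy=+7->C; (6,7):dx=-9,dy=-12->C
  (6,8):dx=-2,dy=-17->C; (6,9):dx=-12,dy=-2->C; (6,10):dx=-3,dy=-3->C; (7,8):dx=+7,dy=-5->D
  (7,9):dx=-3,dy=+10->D; (7,10):dx=+6,dy=+9->C; (8,9):dx=-10,dy=+15->D; (8,10):dx=-1,dy=+14->D
  (9,10):dx=+9,dy=-1->D
Step 2: C = 23, D = 22, total pairs = 45.
Step 3: tau = (C - D)/(n(n-1)/2) = (23 - 22)/45 = 0.022222.
Step 4: Exact two-sided p-value (enumerate n! = 3628800 permutations of y under H0): p = 1.000000.
Step 5: alpha = 0.05. fail to reject H0.

tau_b = 0.0222 (C=23, D=22), p = 1.000000, fail to reject H0.


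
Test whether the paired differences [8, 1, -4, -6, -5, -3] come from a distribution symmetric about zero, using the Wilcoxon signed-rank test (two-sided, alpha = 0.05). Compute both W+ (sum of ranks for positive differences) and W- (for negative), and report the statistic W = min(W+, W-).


Step 1: Drop any zero differences (none here) and take |d_i|.
|d| = [8, 1, 4, 6, 5, 3]
Step 2: Midrank |d_i| (ties get averaged ranks).
ranks: |8|->6, |1|->1, |4|->3, |6|->5, |5|->4, |3|->2
Step 3: Attach original signs; sum ranks with positive sign and with negative sign.
W+ = 6 + 1 = 7
W- = 3 + 5 + 4 + 2 = 14
(Check: W+ + W- = 21 should equal n(n+1)/2 = 21.)
Step 4: Test statistic W = min(W+, W-) = 7.
Step 5: No ties, so the exact null distribution over the 2^6 = 64 sign assignments gives the two-sided p-value = 0.562500.
Step 6: alpha = 0.05. fail to reject H0.

W+ = 7, W- = 14, W = min = 7, p = 0.562500, fail to reject H0.


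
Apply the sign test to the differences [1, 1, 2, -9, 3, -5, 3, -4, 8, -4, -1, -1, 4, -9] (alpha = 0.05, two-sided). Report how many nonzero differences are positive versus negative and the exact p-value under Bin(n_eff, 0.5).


Step 1: Discard zero differences. Original n = 14; n_eff = number of nonzero differences = 14.
Nonzero differences (with sign): +1, +1, +2, -9, +3, -5, +3, -4, +8, -4, -1, -1, +4, -9
Step 2: Count signs: positive = 7, negative = 7.
Step 3: Under H0: P(positive) = 0.5, so the number of positives S ~ Bin(14, 0.5).
Step 4: Two-sided exact p-value = sum of Bin(14,0.5) probabilities at or below the observed probability = 1.000000.
Step 5: alpha = 0.05. fail to reject H0.

n_eff = 14, pos = 7, neg = 7, p = 1.000000, fail to reject H0.


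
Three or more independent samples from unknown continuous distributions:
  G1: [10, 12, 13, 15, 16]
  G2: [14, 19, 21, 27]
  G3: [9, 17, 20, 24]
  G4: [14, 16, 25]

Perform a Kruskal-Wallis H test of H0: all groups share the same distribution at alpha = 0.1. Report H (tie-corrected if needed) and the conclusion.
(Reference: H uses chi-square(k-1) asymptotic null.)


Step 1: Combine all N = 16 observations and assign midranks.
sorted (value, group, rank): (9,G3,1), (10,G1,2), (12,G1,3), (13,G1,4), (14,G2,5.5), (14,G4,5.5), (15,G1,7), (16,G1,8.5), (16,G4,8.5), (17,G3,10), (19,G2,11), (20,G3,12), (21,G2,13), (24,G3,14), (25,G4,15), (27,G2,16)
Step 2: Sum ranks within each group.
R_1 = 24.5 (n_1 = 5)
R_2 = 45.5 (n_2 = 4)
R_3 = 37 (n_3 = 4)
R_4 = 29 (n_4 = 3)
Step 3: H = 12/(N(N+1)) * sum(R_i^2/n_i) - 3(N+1)
     = 12/(16*17) * (24.5^2/5 + 45.5^2/4 + 37^2/4 + 29^2/3) - 3*17
     = 0.044118 * 1260.2 - 51
     = 4.596875.
Step 4: Ties present; correction factor C = 1 - 12/(16^3 - 16) = 0.997059. Corrected H = 4.596875 / 0.997059 = 4.610435.
Step 5: Under H0, H ~ chi^2(3); p-value = 0.202649.
Step 6: alpha = 0.1. fail to reject H0.

H = 4.6104, df = 3, p = 0.202649, fail to reject H0.


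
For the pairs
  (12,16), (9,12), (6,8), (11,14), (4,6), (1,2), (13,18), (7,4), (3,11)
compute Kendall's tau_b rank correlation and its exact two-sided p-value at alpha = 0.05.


Step 1: Enumerate the 36 unordered pairs (i,j) with i<j and classify each by sign(x_j-x_i) * sign(y_j-y_i).
  (1,2):dx=-3,dy=-4->C; (1,3):dx=-6,dy=-8->C; (1,4):dx=-1,dy=-2->C; (1,5):dx=-8,dy=-10->C
  (1,6):dx=-11,dy=-14->C; (1,7):dx=+1,dy=+2->C; (1,8):dx=-5,dy=-12->C; (1,9):dx=-9,dy=-5->C
  (2,3):dx=-3,dy=-4->C; (2,4):dx=+2,dy=+2->C; (2,5):dx=-5,dy=-6->C; (2,6):dx=-8,dy=-10->C
  (2,7):dx=+4,dy=+6->C; (2,8):dx=-2,dy=-8->C; (2,9):dx=-6,dy=-1->C; (3,4):dx=+5,dy=+6->C
  (3,5):dx=-2,dy=-2->C; (3,6):dx=-5,dy=-6->C; (3,7):dx=+7,dy=+10->C; (3,8):dx=+1,dy=-4->D
  (3,9):dx=-3,dy=+3->D; (4,5):dx=-7,dy=-8->C; (4,6):dx=-10,dy=-12->C; (4,7):dx=+2,dy=+4->C
  (4,8):dx=-4,dy=-10->C; (4,9):dx=-8,dy=-3->C; (5,6):dx=-3,dy=-4->C; (5,7):dx=+9,dy=+12->C
  (5,8):dx=+3,dy=-2->D; (5,9):dx=-1,dy=+5->D; (6,7):dx=+12,dy=+16->C; (6,8):dx=+6,dy=+2->C
  (6,9):dx=+2,dy=+9->C; (7,8):dx=-6,dy=-14->C; (7,9):dx=-10,dy=-7->C; (8,9):dx=-4,dy=+7->D
Step 2: C = 31, D = 5, total pairs = 36.
Step 3: tau = (C - D)/(n(n-1)/2) = (31 - 5)/36 = 0.722222.
Step 4: Exact two-sided p-value (enumerate n! = 362880 permutations of y under H0): p = 0.005886.
Step 5: alpha = 0.05. reject H0.

tau_b = 0.7222 (C=31, D=5), p = 0.005886, reject H0.


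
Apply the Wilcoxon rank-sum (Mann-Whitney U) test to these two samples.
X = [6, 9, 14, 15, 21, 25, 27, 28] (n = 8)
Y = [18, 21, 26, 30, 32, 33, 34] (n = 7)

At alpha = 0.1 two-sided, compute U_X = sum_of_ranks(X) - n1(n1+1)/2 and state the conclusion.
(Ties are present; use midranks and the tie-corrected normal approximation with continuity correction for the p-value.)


Step 1: Combine and sort all 15 observations; assign midranks.
sorted (value, group): (6,X), (9,X), (14,X), (15,X), (18,Y), (21,X), (21,Y), (25,X), (26,Y), (27,X), (28,X), (30,Y), (32,Y), (33,Y), (34,Y)
ranks: 6->1, 9->2, 14->3, 15->4, 18->5, 21->6.5, 21->6.5, 25->8, 26->9, 27->10, 28->11, 30->12, 32->13, 33->14, 34->15
Step 2: Rank sum for X: R1 = 1 + 2 + 3 + 4 + 6.5 + 8 + 10 + 11 = 45.5.
Step 3: U_X = R1 - n1(n1+1)/2 = 45.5 - 8*9/2 = 45.5 - 36 = 9.5.
       U_Y = n1*n2 - U_X = 56 - 9.5 = 46.5.
Step 4: Ties are present, so use the tie-corrected normal approximation (with continuity correction) for the p-value.
Step 5: p-value = 0.037073; compare to alpha = 0.1. reject H0.

U_X = 9.5, p = 0.037073, reject H0 at alpha = 0.1.


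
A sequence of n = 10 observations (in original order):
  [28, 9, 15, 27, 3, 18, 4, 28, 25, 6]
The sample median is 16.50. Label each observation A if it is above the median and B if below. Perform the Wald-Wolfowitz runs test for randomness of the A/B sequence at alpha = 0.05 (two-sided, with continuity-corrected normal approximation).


Step 1: Compute median = 16.50; label A = above, B = below.
Labels in order: ABBABABAAB  (n_A = 5, n_B = 5)
Step 2: Count runs R = 8.
Step 3: Under H0 (random ordering), E[R] = 2*n_A*n_B/(n_A+n_B) + 1 = 2*5*5/10 + 1 = 6.0000.
        Var[R] = 2*n_A*n_B*(2*n_A*n_B - n_A - n_B) / ((n_A+n_B)^2 * (n_A+n_B-1)) = 2000/900 = 2.2222.
        SD[R] = 1.4907.
Step 4: Continuity-corrected z = (R - 0.5 - E[R]) / SD[R] = (8 - 0.5 - 6.0000) / 1.4907 = 1.0062.
Step 5: Two-sided p-value via normal approximation = 2*(1 - Phi(|z|)) = 0.314305.
Step 6: alpha = 0.05. fail to reject H0.

R = 8, z = 1.0062, p = 0.314305, fail to reject H0.


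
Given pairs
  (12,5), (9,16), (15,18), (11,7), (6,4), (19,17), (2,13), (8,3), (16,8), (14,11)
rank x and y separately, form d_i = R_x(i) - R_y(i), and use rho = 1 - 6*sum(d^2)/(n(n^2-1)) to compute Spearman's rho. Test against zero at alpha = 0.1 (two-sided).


Step 1: Rank x and y separately (midranks; no ties here).
rank(x): 12->6, 9->4, 15->8, 11->5, 6->2, 19->10, 2->1, 8->3, 16->9, 14->7
rank(y): 5->3, 16->8, 18->10, 7->4, 4->2, 17->9, 13->7, 3->1, 8->5, 11->6
Step 2: d_i = R_x(i) - R_y(i); compute d_i^2.
  (6-3)^2=9, (4-8)^2=16, (8-10)^2=4, (5-4)^2=1, (2-2)^2=0, (10-9)^2=1, (1-7)^2=36, (3-1)^2=4, (9-5)^2=16, (7-6)^2=1
sum(d^2) = 88.
Step 3: rho = 1 - 6*88 / (10*(10^2 - 1)) = 1 - 528/990 = 0.466667.
Step 4: Under H0, t = rho * sqrt((n-2)/(1-rho^2)) = 1.4924 ~ t(8).
Step 5: Two-sided p-value from the t-distribution with 8 df = 0.173939.
Step 6: alpha = 0.1. fail to reject H0.

rho = 0.4667, p = 0.173939, fail to reject H0 at alpha = 0.1.


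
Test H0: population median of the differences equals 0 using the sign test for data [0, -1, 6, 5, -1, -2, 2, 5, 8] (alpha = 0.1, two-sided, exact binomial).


Step 1: Discard zero differences. Original n = 9; n_eff = number of nonzero differences = 8.
Nonzero differences (with sign): -1, +6, +5, -1, -2, +2, +5, +8
Step 2: Count signs: positive = 5, negative = 3.
Step 3: Under H0: P(positive) = 0.5, so the number of positives S ~ Bin(8, 0.5).
Step 4: Two-sided exact p-value = sum of Bin(8,0.5) probabilities at or below the observed probability = 0.726562.
Step 5: alpha = 0.1. fail to reject H0.

n_eff = 8, pos = 5, neg = 3, p = 0.726562, fail to reject H0.


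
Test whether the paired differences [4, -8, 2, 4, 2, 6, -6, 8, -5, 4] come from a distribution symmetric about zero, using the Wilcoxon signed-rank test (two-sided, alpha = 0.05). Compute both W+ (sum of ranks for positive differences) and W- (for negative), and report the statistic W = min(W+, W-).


Step 1: Drop any zero differences (none here) and take |d_i|.
|d| = [4, 8, 2, 4, 2, 6, 6, 8, 5, 4]
Step 2: Midrank |d_i| (ties get averaged ranks).
ranks: |4|->4, |8|->9.5, |2|->1.5, |4|->4, |2|->1.5, |6|->7.5, |6|->7.5, |8|->9.5, |5|->6, |4|->4
Step 3: Attach original signs; sum ranks with positive sign and with negative sign.
W+ = 4 + 1.5 + 4 + 1.5 + 7.5 + 9.5 + 4 = 32
W- = 9.5 + 7.5 + 6 = 23
(Check: W+ + W- = 55 should equal n(n+1)/2 = 55.)
Step 4: Test statistic W = min(W+, W-) = 23.
Step 5: Ties in |d|, so use the tie-corrected normal approximation.
        E[W] = n(n+1)/4 = 10*11/4 = 27.5.
        Tie groups: |d|=2 (t=2), |d|=4 (t=3), |d|=6 (t=2), |d|=8 (t=2); sum(t^3 - t) = 42.
        Var[W] = n(n+1)(2n+1)/24 - sum(t^3-t)/48 = 2310/24 - 42/48 = 95.375.
        z = (W - E[W]) / sqrt(Var[W]) = (23 - 27.5) / 9.7660 = -0.4608.
        Two-sided p = 2*Phi(z) = 0.644955.
Step 6: alpha = 0.05. fail to reject H0.

W+ = 32, W- = 23, W = min = 23, p = 0.644955, fail to reject H0.


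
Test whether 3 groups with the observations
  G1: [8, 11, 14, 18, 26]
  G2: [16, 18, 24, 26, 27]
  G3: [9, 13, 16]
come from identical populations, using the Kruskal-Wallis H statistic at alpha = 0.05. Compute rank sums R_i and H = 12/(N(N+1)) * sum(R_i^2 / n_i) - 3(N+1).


Step 1: Combine all N = 13 observations and assign midranks.
sorted (value, group, rank): (8,G1,1), (9,G3,2), (11,G1,3), (13,G3,4), (14,G1,5), (16,G2,6.5), (16,G3,6.5), (18,G1,8.5), (18,G2,8.5), (24,G2,10), (26,G1,11.5), (26,G2,11.5), (27,G2,13)
Step 2: Sum ranks within each group.
R_1 = 29 (n_1 = 5)
R_2 = 49.5 (n_2 = 5)
R_3 = 12.5 (n_3 = 3)
Step 3: H = 12/(N(N+1)) * sum(R_i^2/n_i) - 3(N+1)
     = 12/(13*14) * (29^2/5 + 49.5^2/5 + 12.5^2/3) - 3*14
     = 0.065934 * 710.333 - 42
     = 4.835165.
Step 4: Ties present; correction factor C = 1 - 18/(13^3 - 13) = 0.991758. Corrected H = 4.835165 / 0.991758 = 4.875346.
Step 5: Under H0, H ~ chi^2(2); p-value = 0.087364.
Step 6: alpha = 0.05. fail to reject H0.

H = 4.8753, df = 2, p = 0.087364, fail to reject H0.


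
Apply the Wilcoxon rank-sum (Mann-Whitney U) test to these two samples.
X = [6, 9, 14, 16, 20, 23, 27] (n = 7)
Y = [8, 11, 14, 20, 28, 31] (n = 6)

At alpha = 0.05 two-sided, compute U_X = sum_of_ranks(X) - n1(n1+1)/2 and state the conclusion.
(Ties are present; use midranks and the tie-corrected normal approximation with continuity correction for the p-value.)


Step 1: Combine and sort all 13 observations; assign midranks.
sorted (value, group): (6,X), (8,Y), (9,X), (11,Y), (14,X), (14,Y), (16,X), (20,X), (20,Y), (23,X), (27,X), (28,Y), (31,Y)
ranks: 6->1, 8->2, 9->3, 11->4, 14->5.5, 14->5.5, 16->7, 20->8.5, 20->8.5, 23->10, 27->11, 28->12, 31->13
Step 2: Rank sum for X: R1 = 1 + 3 + 5.5 + 7 + 8.5 + 10 + 11 = 46.
Step 3: U_X = R1 - n1(n1+1)/2 = 46 - 7*8/2 = 46 - 28 = 18.
       U_Y = n1*n2 - U_X = 42 - 18 = 24.
Step 4: Ties are present, so use the tie-corrected normal approximation (with continuity correction) for the p-value.
Step 5: p-value = 0.720247; compare to alpha = 0.05. fail to reject H0.

U_X = 18, p = 0.720247, fail to reject H0 at alpha = 0.05.


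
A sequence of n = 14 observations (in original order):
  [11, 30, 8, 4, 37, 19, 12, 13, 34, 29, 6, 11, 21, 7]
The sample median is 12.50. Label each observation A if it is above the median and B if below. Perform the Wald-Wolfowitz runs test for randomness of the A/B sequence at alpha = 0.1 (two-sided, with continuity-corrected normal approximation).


Step 1: Compute median = 12.50; label A = above, B = below.
Labels in order: BABBAABAAABBAB  (n_A = 7, n_B = 7)
Step 2: Count runs R = 9.
Step 3: Under H0 (random ordering), E[R] = 2*n_A*n_B/(n_A+n_B) + 1 = 2*7*7/14 + 1 = 8.0000.
        Var[R] = 2*n_A*n_B*(2*n_A*n_B - n_A - n_B) / ((n_A+n_B)^2 * (n_A+n_B-1)) = 8232/2548 = 3.2308.
        SD[R] = 1.7974.
Step 4: Continuity-corrected z = (R - 0.5 - E[R]) / SD[R] = (9 - 0.5 - 8.0000) / 1.7974 = 0.2782.
Step 5: Two-sided p-value via normal approximation = 2*(1 - Phi(|z|)) = 0.780879.
Step 6: alpha = 0.1. fail to reject H0.

R = 9, z = 0.2782, p = 0.780879, fail to reject H0.


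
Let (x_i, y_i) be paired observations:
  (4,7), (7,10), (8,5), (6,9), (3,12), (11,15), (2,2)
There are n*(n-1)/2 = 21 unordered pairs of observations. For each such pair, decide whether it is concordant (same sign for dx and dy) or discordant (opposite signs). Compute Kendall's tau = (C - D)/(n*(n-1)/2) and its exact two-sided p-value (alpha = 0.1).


Step 1: Enumerate the 21 unordered pairs (i,j) with i<j and classify each by sign(x_j-x_i) * sign(y_j-y_i).
  (1,2):dx=+3,dy=+3->C; (1,3):dx=+4,dy=-2->D; (1,4):dx=+2,dy=+2->C; (1,5):dx=-1,dy=+5->D
  (1,6):dx=+7,dy=+8->C; (1,7):dx=-2,dy=-5->C; (2,3):dx=+1,dy=-5->D; (2,4):dx=-1,dy=-1->C
  (2,5):dx=-4,dy=+2->D; (2,6):dx=+4,dy=+5->C; (2,7):dx=-5,dy=-8->C; (3,4):dx=-2,dy=+4->D
  (3,5):dx=-5,dy=+7->D; (3,6):dx=+3,dy=+10->C; (3,7):dx=-6,dy=-3->C; (4,5):dx=-3,dy=+3->D
  (4,6):dx=+5,dy=+6->C; (4,7):dx=-4,dy=-7->C; (5,6):dx=+8,dy=+3->C; (5,7):dx=-1,dy=-10->C
  (6,7):dx=-9,dy=-13->C
Step 2: C = 14, D = 7, total pairs = 21.
Step 3: tau = (C - D)/(n(n-1)/2) = (14 - 7)/21 = 0.333333.
Step 4: Exact two-sided p-value (enumerate n! = 5040 permutations of y under H0): p = 0.381349.
Step 5: alpha = 0.1. fail to reject H0.

tau_b = 0.3333 (C=14, D=7), p = 0.381349, fail to reject H0.


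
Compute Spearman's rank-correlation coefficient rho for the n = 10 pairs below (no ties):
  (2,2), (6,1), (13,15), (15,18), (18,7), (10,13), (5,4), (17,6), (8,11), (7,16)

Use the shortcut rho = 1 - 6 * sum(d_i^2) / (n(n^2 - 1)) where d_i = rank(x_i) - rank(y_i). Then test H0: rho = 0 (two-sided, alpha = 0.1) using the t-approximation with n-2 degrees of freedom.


Step 1: Rank x and y separately (midranks; no ties here).
rank(x): 2->1, 6->3, 13->7, 15->8, 18->10, 10->6, 5->2, 17->9, 8->5, 7->4
rank(y): 2->2, 1->1, 15->8, 18->10, 7->5, 13->7, 4->3, 6->4, 11->6, 16->9
Step 2: d_i = R_x(i) - R_y(i); compute d_i^2.
  (1-2)^2=1, (3-1)^2=4, (7-8)^2=1, (8-10)^2=4, (10-5)^2=25, (6-7)^2=1, (2-3)^2=1, (9-4)^2=25, (5-6)^2=1, (4-9)^2=25
sum(d^2) = 88.
Step 3: rho = 1 - 6*88 / (10*(10^2 - 1)) = 1 - 528/990 = 0.466667.
Step 4: Under H0, t = rho * sqrt((n-2)/(1-rho^2)) = 1.4924 ~ t(8).
Step 5: Two-sided p-value from the t-distribution with 8 df = 0.173939.
Step 6: alpha = 0.1. fail to reject H0.

rho = 0.4667, p = 0.173939, fail to reject H0 at alpha = 0.1.


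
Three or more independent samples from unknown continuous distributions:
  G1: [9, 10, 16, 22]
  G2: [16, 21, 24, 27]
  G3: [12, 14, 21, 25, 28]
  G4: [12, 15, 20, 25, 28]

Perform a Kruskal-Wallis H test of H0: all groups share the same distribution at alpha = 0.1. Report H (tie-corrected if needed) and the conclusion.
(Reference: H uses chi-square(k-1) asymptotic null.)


Step 1: Combine all N = 18 observations and assign midranks.
sorted (value, group, rank): (9,G1,1), (10,G1,2), (12,G3,3.5), (12,G4,3.5), (14,G3,5), (15,G4,6), (16,G1,7.5), (16,G2,7.5), (20,G4,9), (21,G2,10.5), (21,G3,10.5), (22,G1,12), (24,G2,13), (25,G3,14.5), (25,G4,14.5), (27,G2,16), (28,G3,17.5), (28,G4,17.5)
Step 2: Sum ranks within each group.
R_1 = 22.5 (n_1 = 4)
R_2 = 47 (n_2 = 4)
R_3 = 51 (n_3 = 5)
R_4 = 50.5 (n_4 = 5)
Step 3: H = 12/(N(N+1)) * sum(R_i^2/n_i) - 3(N+1)
     = 12/(18*19) * (22.5^2/4 + 47^2/4 + 51^2/5 + 50.5^2/5) - 3*19
     = 0.035088 * 1709.06 - 57
     = 2.967105.
Step 4: Ties present; correction factor C = 1 - 30/(18^3 - 18) = 0.994840. Corrected H = 2.967105 / 0.994840 = 2.982495.
Step 5: Under H0, H ~ chi^2(3); p-value = 0.394332.
Step 6: alpha = 0.1. fail to reject H0.

H = 2.9825, df = 3, p = 0.394332, fail to reject H0.


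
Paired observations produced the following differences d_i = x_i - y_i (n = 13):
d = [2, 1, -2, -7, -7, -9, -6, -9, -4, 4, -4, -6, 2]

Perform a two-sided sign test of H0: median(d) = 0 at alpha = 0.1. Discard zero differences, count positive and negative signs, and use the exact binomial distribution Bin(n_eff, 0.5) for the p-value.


Step 1: Discard zero differences. Original n = 13; n_eff = number of nonzero differences = 13.
Nonzero differences (with sign): +2, +1, -2, -7, -7, -9, -6, -9, -4, +4, -4, -6, +2
Step 2: Count signs: positive = 4, negative = 9.
Step 3: Under H0: P(positive) = 0.5, so the number of positives S ~ Bin(13, 0.5).
Step 4: Two-sided exact p-value = sum of Bin(13,0.5) probabilities at or below the observed probability = 0.266846.
Step 5: alpha = 0.1. fail to reject H0.

n_eff = 13, pos = 4, neg = 9, p = 0.266846, fail to reject H0.


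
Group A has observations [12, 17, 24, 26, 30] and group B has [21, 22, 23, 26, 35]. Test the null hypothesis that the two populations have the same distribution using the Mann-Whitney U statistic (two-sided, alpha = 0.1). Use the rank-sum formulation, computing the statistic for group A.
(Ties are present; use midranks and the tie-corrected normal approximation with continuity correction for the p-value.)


Step 1: Combine and sort all 10 observations; assign midranks.
sorted (value, group): (12,X), (17,X), (21,Y), (22,Y), (23,Y), (24,X), (26,X), (26,Y), (30,X), (35,Y)
ranks: 12->1, 17->2, 21->3, 22->4, 23->5, 24->6, 26->7.5, 26->7.5, 30->9, 35->10
Step 2: Rank sum for X: R1 = 1 + 2 + 6 + 7.5 + 9 = 25.5.
Step 3: U_X = R1 - n1(n1+1)/2 = 25.5 - 5*6/2 = 25.5 - 15 = 10.5.
       U_Y = n1*n2 - U_X = 25 - 10.5 = 14.5.
Step 4: Ties are present, so use the tie-corrected normal approximation (with continuity correction) for the p-value.
Step 5: p-value = 0.753298; compare to alpha = 0.1. fail to reject H0.

U_X = 10.5, p = 0.753298, fail to reject H0 at alpha = 0.1.


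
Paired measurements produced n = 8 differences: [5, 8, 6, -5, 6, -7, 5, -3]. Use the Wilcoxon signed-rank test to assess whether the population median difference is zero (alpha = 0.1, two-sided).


Step 1: Drop any zero differences (none here) and take |d_i|.
|d| = [5, 8, 6, 5, 6, 7, 5, 3]
Step 2: Midrank |d_i| (ties get averaged ranks).
ranks: |5|->3, |8|->8, |6|->5.5, |5|->3, |6|->5.5, |7|->7, |5|->3, |3|->1
Step 3: Attach original signs; sum ranks with positive sign and with negative sign.
W+ = 3 + 8 + 5.5 + 5.5 + 3 = 25
W- = 3 + 7 + 1 = 11
(Check: W+ + W- = 36 should equal n(n+1)/2 = 36.)
Step 4: Test statistic W = min(W+, W-) = 11.
Step 5: Ties in |d|, so use the tie-corrected normal approximation.
        E[W] = n(n+1)/4 = 8*9/4 = 18.
        Tie groups: |d|=5 (t=3), |d|=6 (t=2); sum(t^3 - t) = 30.
        Var[W] = n(n+1)(2n+1)/24 - sum(t^3-t)/48 = 1224/24 - 30/48 = 50.375.
        z = (W - E[W]) / sqrt(Var[W]) = (11 - 18) / 7.0975 = -0.9863.
        Two-sided p = 2*Phi(z) = 0.324007.
Step 6: alpha = 0.1. fail to reject H0.

W+ = 25, W- = 11, W = min = 11, p = 0.324007, fail to reject H0.


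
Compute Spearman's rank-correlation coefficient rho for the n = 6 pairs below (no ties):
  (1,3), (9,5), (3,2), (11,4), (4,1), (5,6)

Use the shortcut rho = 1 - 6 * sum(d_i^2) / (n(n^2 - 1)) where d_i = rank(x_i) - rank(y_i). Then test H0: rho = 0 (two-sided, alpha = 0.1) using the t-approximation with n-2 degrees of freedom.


Step 1: Rank x and y separately (midranks; no ties here).
rank(x): 1->1, 9->5, 3->2, 11->6, 4->3, 5->4
rank(y): 3->3, 5->5, 2->2, 4->4, 1->1, 6->6
Step 2: d_i = R_x(i) - R_y(i); compute d_i^2.
  (1-3)^2=4, (5-5)^2=0, (2-2)^2=0, (6-4)^2=4, (3-1)^2=4, (4-6)^2=4
sum(d^2) = 16.
Step 3: rho = 1 - 6*16 / (6*(6^2 - 1)) = 1 - 96/210 = 0.542857.
Step 4: Under H0, t = rho * sqrt((n-2)/(1-rho^2)) = 1.2928 ~ t(4).
Step 5: Two-sided p-value from the t-distribution with 4 df = 0.265703.
Step 6: alpha = 0.1. fail to reject H0.

rho = 0.5429, p = 0.265703, fail to reject H0 at alpha = 0.1.


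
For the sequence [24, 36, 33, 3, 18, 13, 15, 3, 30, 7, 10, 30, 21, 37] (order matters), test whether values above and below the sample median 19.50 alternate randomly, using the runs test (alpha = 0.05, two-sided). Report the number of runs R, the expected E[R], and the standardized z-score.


Step 1: Compute median = 19.50; label A = above, B = below.
Labels in order: AAABBBBBABBAAA  (n_A = 7, n_B = 7)
Step 2: Count runs R = 5.
Step 3: Under H0 (random ordering), E[R] = 2*n_A*n_B/(n_A+n_B) + 1 = 2*7*7/14 + 1 = 8.0000.
        Var[R] = 2*n_A*n_B*(2*n_A*n_B - n_A - n_B) / ((n_A+n_B)^2 * (n_A+n_B-1)) = 8232/2548 = 3.2308.
        SD[R] = 1.7974.
Step 4: Continuity-corrected z = (R + 0.5 - E[R]) / SD[R] = (5 + 0.5 - 8.0000) / 1.7974 = -1.3909.
Step 5: Two-sided p-value via normal approximation = 2*(1 - Phi(|z|)) = 0.164264.
Step 6: alpha = 0.05. fail to reject H0.

R = 5, z = -1.3909, p = 0.164264, fail to reject H0.


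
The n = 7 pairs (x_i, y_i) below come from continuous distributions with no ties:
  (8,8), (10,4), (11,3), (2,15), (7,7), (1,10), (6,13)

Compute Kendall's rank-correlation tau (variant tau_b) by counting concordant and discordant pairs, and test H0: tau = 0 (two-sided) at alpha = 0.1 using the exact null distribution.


Step 1: Enumerate the 21 unordered pairs (i,j) with i<j and classify each by sign(x_j-x_i) * sign(y_j-y_i).
  (1,2):dx=+2,dy=-4->D; (1,3):dx=+3,dy=-5->D; (1,4):dx=-6,dy=+7->D; (1,5):dx=-1,dy=-1->C
  (1,6):dx=-7,dy=+2->D; (1,7):dx=-2,dy=+5->D; (2,3):dx=+1,dy=-1->D; (2,4):dx=-8,dy=+11->D
  (2,5):dx=-3,dy=+3->D; (2,6):dx=-9,dy=+6->D; (2,7):dx=-4,dy=+9->D; (3,4):dx=-9,dy=+12->D
  (3,5):dx=-4,dy=+4->D; (3,6):dx=-10,dy=+7->D; (3,7):dx=-5,dy=+10->D; (4,5):dx=+5,dy=-8->D
  (4,6):dx=-1,dy=-5->C; (4,7):dx=+4,dy=-2->D; (5,6):dx=-6,dy=+3->D; (5,7):dx=-1,dy=+6->D
  (6,7):dx=+5,dy=+3->C
Step 2: C = 3, D = 18, total pairs = 21.
Step 3: tau = (C - D)/(n(n-1)/2) = (3 - 18)/21 = -0.714286.
Step 4: Exact two-sided p-value (enumerate n! = 5040 permutations of y under H0): p = 0.030159.
Step 5: alpha = 0.1. reject H0.

tau_b = -0.7143 (C=3, D=18), p = 0.030159, reject H0.


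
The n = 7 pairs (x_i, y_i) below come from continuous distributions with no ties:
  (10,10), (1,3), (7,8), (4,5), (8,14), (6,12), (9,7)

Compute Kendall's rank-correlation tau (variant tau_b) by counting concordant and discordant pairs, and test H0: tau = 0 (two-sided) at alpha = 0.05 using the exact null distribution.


Step 1: Enumerate the 21 unordered pairs (i,j) with i<j and classify each by sign(x_j-x_i) * sign(y_j-y_i).
  (1,2):dx=-9,dy=-7->C; (1,3):dx=-3,dy=-2->C; (1,4):dx=-6,dy=-5->C; (1,5):dx=-2,dy=+4->D
  (1,6):dx=-4,dy=+2->D; (1,7):dx=-1,dy=-3->C; (2,3):dx=+6,dy=+5->C; (2,4):dx=+3,dy=+2->C
  (2,5):dx=+7,dy=+11->C; (2,6):dx=+5,dy=+9->C; (2,7):dx=+8,dy=+4->C; (3,4):dx=-3,dy=-3->C
  (3,5):dx=+1,dy=+6->C; (3,6):dx=-1,dy=+4->D; (3,7):dx=+2,dy=-1->D; (4,5):dx=+4,dy=+9->C
  (4,6):dx=+2,dy=+7->C; (4,7):dx=+5,dy=+2->C; (5,6):dx=-2,dy=-2->C; (5,7):dx=+1,dy=-7->D
  (6,7):dx=+3,dy=-5->D
Step 2: C = 15, D = 6, total pairs = 21.
Step 3: tau = (C - D)/(n(n-1)/2) = (15 - 6)/21 = 0.428571.
Step 4: Exact two-sided p-value (enumerate n! = 5040 permutations of y under H0): p = 0.238889.
Step 5: alpha = 0.05. fail to reject H0.

tau_b = 0.4286 (C=15, D=6), p = 0.238889, fail to reject H0.


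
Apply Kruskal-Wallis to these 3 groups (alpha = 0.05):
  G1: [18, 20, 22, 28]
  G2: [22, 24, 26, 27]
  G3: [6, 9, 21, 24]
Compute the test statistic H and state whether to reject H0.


Step 1: Combine all N = 12 observations and assign midranks.
sorted (value, group, rank): (6,G3,1), (9,G3,2), (18,G1,3), (20,G1,4), (21,G3,5), (22,G1,6.5), (22,G2,6.5), (24,G2,8.5), (24,G3,8.5), (26,G2,10), (27,G2,11), (28,G1,12)
Step 2: Sum ranks within each group.
R_1 = 25.5 (n_1 = 4)
R_2 = 36 (n_2 = 4)
R_3 = 16.5 (n_3 = 4)
Step 3: H = 12/(N(N+1)) * sum(R_i^2/n_i) - 3(N+1)
     = 12/(12*13) * (25.5^2/4 + 36^2/4 + 16.5^2/4) - 3*13
     = 0.076923 * 554.625 - 39
     = 3.663462.
Step 4: Ties present; correction factor C = 1 - 12/(12^3 - 12) = 0.993007. Corrected H = 3.663462 / 0.993007 = 3.689261.
Step 5: Under H0, H ~ chi^2(2); p-value = 0.158084.
Step 6: alpha = 0.05. fail to reject H0.

H = 3.6893, df = 2, p = 0.158084, fail to reject H0.
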